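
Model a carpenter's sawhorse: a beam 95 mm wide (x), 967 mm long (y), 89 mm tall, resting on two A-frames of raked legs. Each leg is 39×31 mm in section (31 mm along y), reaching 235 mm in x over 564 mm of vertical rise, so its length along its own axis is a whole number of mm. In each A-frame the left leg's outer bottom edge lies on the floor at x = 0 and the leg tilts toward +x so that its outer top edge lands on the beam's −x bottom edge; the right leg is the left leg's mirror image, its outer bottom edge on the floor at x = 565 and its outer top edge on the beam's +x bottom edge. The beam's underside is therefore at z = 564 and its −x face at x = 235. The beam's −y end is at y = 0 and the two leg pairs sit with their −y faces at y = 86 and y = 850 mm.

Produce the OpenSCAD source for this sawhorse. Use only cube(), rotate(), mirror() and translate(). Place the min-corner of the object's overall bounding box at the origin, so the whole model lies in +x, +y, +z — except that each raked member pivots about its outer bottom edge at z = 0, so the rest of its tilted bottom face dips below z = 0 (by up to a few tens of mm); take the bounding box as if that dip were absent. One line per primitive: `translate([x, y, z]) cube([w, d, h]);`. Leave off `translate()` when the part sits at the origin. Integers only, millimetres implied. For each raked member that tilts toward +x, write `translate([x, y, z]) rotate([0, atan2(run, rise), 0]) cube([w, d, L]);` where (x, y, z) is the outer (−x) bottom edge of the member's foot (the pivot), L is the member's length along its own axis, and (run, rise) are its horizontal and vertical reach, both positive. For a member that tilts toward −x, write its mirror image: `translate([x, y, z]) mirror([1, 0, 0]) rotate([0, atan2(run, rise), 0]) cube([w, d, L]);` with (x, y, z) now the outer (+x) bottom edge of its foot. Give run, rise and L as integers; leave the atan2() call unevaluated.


translate([235, 0, 564]) cube([95, 967, 89]);
translate([0, 86, 0]) rotate([0, atan2(235, 564), 0]) cube([39, 31, 611]);
translate([565, 86, 0]) mirror([1, 0, 0]) rotate([0, atan2(235, 564), 0]) cube([39, 31, 611]);
translate([0, 850, 0]) rotate([0, atan2(235, 564), 0]) cube([39, 31, 611]);
translate([565, 850, 0]) mirror([1, 0, 0]) rotate([0, atan2(235, 564), 0]) cube([39, 31, 611]);


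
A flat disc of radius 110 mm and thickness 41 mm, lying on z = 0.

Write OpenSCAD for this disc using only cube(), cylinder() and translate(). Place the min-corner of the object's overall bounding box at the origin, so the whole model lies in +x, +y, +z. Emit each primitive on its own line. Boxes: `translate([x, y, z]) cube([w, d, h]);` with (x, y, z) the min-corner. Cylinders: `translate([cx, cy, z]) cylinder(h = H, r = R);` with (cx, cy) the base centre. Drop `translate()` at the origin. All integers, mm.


translate([110, 110, 0]) cylinder(h = 41, r = 110);


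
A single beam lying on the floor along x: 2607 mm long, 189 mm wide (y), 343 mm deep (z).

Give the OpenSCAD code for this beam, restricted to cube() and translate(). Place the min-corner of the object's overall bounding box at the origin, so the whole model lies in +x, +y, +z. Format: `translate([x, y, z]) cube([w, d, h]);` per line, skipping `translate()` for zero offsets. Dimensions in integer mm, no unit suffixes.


cube([2607, 189, 343]);


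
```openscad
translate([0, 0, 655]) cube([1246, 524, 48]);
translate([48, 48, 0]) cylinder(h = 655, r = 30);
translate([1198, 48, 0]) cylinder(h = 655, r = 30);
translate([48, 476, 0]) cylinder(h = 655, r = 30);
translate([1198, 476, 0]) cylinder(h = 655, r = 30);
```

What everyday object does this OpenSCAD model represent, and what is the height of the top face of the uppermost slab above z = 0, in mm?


A table. The table height is 703 mm.

A 1246×524×48 slab sits at z = 655 on four Ø60 mm round legs — a table. The top surface is at 655 + 48 = 703 mm.


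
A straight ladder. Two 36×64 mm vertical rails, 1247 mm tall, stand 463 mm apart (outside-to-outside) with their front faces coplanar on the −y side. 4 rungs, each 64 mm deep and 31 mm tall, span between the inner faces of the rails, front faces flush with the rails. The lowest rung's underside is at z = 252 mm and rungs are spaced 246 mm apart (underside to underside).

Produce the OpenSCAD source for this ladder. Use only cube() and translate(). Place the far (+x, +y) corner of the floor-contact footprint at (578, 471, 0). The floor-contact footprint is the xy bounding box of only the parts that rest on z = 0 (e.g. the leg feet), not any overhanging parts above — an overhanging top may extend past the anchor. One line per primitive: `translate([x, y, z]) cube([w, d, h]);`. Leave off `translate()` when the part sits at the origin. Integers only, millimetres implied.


translate([115, 407, 0]) cube([36, 64, 1247]);
translate([542, 407, 0]) cube([36, 64, 1247]);
translate([151, 407, 252]) cube([391, 64, 31]);
translate([151, 407, 498]) cube([391, 64, 31]);
translate([151, 407, 744]) cube([391, 64, 31]);
translate([151, 407, 990]) cube([391, 64, 31]);


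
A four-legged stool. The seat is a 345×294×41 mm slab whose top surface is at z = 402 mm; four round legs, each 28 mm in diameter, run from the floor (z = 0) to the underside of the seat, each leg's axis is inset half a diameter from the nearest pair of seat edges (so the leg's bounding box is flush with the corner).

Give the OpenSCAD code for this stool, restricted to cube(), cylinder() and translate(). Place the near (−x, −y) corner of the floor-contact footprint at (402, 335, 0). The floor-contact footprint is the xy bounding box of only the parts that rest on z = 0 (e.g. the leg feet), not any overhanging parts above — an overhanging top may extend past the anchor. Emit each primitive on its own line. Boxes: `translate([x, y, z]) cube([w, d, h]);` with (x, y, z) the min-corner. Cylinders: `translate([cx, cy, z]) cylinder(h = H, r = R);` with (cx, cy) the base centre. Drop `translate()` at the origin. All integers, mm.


translate([402, 335, 361]) cube([345, 294, 41]);
translate([416, 349, 0]) cylinder(h = 361, r = 14);
translate([733, 349, 0]) cylinder(h = 361, r = 14);
translate([416, 615, 0]) cylinder(h = 361, r = 14);
translate([733, 615, 0]) cylinder(h = 361, r = 14);


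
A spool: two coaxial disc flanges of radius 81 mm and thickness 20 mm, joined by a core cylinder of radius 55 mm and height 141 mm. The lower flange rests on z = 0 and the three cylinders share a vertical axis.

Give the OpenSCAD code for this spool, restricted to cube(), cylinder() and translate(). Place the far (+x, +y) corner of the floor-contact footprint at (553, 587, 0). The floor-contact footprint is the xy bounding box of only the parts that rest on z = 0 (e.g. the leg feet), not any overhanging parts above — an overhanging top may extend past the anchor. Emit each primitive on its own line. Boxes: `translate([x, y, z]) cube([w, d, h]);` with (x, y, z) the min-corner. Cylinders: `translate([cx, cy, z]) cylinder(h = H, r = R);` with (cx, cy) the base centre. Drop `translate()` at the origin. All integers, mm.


translate([472, 506, 0]) cylinder(h = 20, r = 81);
translate([472, 506, 20]) cylinder(h = 141, r = 55);
translate([472, 506, 161]) cylinder(h = 20, r = 81);


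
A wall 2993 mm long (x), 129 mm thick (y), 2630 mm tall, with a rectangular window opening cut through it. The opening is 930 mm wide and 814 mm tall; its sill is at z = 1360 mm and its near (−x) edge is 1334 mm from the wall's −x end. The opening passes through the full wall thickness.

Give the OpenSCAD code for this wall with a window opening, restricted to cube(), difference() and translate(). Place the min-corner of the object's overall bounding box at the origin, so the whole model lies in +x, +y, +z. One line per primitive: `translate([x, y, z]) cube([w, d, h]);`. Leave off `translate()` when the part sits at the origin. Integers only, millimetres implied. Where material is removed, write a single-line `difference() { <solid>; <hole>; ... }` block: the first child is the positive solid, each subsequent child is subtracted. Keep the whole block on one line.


difference() { cube([2993, 129, 2630]); translate([1334, 0, 1360]) cube([930, 129, 814]); }


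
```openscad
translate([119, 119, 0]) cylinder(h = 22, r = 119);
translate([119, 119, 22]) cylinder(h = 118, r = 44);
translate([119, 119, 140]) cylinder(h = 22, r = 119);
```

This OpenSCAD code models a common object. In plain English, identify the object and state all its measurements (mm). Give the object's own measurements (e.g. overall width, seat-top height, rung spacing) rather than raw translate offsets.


A spool: two coaxial disc flanges of radius 119 mm and thickness 22 mm, joined by a core cylinder of radius 44 mm and height 118 mm. The lower flange rests on z = 0 and the three cylinders share a vertical axis.


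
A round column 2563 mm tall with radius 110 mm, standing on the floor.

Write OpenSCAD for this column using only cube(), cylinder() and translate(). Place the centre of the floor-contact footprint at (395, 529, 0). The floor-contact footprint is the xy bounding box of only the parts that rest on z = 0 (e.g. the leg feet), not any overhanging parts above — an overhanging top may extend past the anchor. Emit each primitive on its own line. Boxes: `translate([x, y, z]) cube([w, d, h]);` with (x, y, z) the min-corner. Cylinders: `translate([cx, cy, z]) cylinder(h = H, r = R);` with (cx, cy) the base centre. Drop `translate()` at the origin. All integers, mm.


translate([395, 529, 0]) cylinder(h = 2563, r = 110);


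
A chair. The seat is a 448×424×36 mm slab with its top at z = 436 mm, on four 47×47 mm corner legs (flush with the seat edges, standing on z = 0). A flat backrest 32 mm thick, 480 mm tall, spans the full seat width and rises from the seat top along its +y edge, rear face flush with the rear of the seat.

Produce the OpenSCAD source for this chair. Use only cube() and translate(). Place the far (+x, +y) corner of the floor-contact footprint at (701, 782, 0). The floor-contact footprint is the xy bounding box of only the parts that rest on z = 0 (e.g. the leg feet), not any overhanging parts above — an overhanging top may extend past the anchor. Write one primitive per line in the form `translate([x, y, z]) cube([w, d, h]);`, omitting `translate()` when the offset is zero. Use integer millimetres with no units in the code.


translate([253, 358, 400]) cube([448, 424, 36]);
translate([253, 358, 0]) cube([47, 47, 400]);
translate([654, 358, 0]) cube([47, 47, 400]);
translate([253, 735, 0]) cube([47, 47, 400]);
translate([654, 735, 0]) cube([47, 47, 400]);
translate([253, 750, 436]) cube([448, 32, 480]);


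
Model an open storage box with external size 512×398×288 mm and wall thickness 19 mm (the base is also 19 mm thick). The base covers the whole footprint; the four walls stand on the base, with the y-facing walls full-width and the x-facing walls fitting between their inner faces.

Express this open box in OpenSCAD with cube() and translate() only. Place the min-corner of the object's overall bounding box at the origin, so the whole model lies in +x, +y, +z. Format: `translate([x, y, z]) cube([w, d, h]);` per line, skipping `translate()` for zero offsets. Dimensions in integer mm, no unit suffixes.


cube([512, 398, 19]);
translate([0, 0, 19]) cube([512, 19, 269]);
translate([0, 379, 19]) cube([512, 19, 269]);
translate([0, 19, 19]) cube([19, 360, 269]);
translate([493, 19, 19]) cube([19, 360, 269]);


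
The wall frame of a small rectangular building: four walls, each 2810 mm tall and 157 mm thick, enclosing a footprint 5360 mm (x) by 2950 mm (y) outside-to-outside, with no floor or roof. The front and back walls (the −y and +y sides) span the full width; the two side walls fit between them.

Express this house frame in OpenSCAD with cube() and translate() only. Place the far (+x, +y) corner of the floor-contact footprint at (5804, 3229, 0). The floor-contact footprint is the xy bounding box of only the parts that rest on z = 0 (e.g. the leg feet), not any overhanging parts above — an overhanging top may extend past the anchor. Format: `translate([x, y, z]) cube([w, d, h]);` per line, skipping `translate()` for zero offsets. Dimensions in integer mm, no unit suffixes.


translate([444, 279, 0]) cube([5360, 157, 2810]);
translate([444, 3072, 0]) cube([5360, 157, 2810]);
translate([444, 436, 0]) cube([157, 2636, 2810]);
translate([5647, 436, 0]) cube([157, 2636, 2810]);


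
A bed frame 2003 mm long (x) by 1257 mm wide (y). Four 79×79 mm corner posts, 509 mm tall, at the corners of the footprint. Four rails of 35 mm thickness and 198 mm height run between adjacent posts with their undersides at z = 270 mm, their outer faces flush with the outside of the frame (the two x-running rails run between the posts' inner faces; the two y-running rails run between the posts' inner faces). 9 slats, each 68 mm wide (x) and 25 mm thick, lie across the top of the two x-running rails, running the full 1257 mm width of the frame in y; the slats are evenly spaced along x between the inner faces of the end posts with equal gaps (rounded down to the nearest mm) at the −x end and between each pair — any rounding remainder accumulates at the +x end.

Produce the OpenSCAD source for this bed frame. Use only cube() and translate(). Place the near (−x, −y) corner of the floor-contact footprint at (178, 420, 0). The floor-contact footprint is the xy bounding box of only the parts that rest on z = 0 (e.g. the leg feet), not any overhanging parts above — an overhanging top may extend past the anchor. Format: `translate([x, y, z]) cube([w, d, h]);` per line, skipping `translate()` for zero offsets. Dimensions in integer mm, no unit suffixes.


translate([178, 420, 0]) cube([79, 79, 509]);
translate([178, 1598, 0]) cube([79, 79, 509]);
translate([2102, 420, 0]) cube([79, 79, 509]);
translate([2102, 1598, 0]) cube([79, 79, 509]);
translate([257, 420, 270]) cube([1845, 35, 198]);
translate([257, 1642, 270]) cube([1845, 35, 198]);
translate([178, 499, 270]) cube([35, 1099, 198]);
translate([2146, 499, 270]) cube([35, 1099, 198]);
translate([380, 420, 468]) cube([68, 1257, 25]);
translate([571, 420, 468]) cube([68, 1257, 25]);
translate([762, 420, 468]) cube([68, 1257, 25]);
translate([953, 420, 468]) cube([68, 1257, 25]);
translate([1144, 420, 468]) cube([68, 1257, 25]);
translate([1335, 420, 468]) cube([68, 1257, 25]);
translate([1526, 420, 468]) cube([68, 1257, 25]);
translate([1717, 420, 468]) cube([68, 1257, 25]);
translate([1908, 420, 468]) cube([68, 1257, 25]);


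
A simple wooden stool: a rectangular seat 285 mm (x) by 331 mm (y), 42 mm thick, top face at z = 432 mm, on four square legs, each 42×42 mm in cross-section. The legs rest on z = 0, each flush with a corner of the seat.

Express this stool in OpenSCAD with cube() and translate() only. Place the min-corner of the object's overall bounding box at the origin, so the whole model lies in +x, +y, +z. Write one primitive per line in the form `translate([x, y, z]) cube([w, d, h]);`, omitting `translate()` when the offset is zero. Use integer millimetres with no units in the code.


// leg_h = 432 - 42 = 390
translate([0, 0, 390]) cube([285, 331, 42]);
cube([42, 42, 390]);
translate([243, 0, 0]) cube([42, 42, 390]);
translate([0, 289, 0]) cube([42, 42, 390]);
translate([243, 289, 0]) cube([42, 42, 390]);


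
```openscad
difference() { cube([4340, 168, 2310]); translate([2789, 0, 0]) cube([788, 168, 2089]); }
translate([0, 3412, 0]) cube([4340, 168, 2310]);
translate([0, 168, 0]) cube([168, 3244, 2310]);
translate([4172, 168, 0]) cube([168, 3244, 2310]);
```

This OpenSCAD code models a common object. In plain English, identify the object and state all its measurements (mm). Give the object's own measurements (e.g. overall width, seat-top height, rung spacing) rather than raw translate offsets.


A single room: four walls, each 2310 mm tall and 168 mm thick, enclosing an outside footprint 4340×3580 mm (x × y), no floor or roof. The front and back walls (−y and +y sides) run the full x-width; the side walls fit between their inner faces. A door opening 788 mm wide and 2089 mm tall is cut through the front wall from the floor up, its −x edge 2789 mm from the wall's −x end.


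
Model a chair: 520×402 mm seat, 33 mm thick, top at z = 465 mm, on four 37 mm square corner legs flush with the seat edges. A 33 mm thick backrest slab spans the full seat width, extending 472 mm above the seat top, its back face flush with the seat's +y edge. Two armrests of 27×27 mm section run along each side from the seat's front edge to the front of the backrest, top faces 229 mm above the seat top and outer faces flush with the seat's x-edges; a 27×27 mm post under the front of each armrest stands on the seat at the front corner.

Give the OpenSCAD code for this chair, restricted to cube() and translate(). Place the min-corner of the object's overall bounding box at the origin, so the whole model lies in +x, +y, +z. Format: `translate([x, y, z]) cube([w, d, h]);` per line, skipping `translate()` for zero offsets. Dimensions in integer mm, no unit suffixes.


translate([0, 0, 432]) cube([520, 402, 33]);
cube([37, 37, 432]);
translate([483, 0, 0]) cube([37, 37, 432]);
translate([0, 365, 0]) cube([37, 37, 432]);
translate([483, 365, 0]) cube([37, 37, 432]);
translate([0, 369, 465]) cube([520, 33, 472]);
translate([0, 0, 667]) cube([27, 369, 27]);
translate([493, 0, 667]) cube([27, 369, 27]);
translate([0, 0, 465]) cube([27, 27, 202]);
translate([493, 0, 465]) cube([27, 27, 202]);


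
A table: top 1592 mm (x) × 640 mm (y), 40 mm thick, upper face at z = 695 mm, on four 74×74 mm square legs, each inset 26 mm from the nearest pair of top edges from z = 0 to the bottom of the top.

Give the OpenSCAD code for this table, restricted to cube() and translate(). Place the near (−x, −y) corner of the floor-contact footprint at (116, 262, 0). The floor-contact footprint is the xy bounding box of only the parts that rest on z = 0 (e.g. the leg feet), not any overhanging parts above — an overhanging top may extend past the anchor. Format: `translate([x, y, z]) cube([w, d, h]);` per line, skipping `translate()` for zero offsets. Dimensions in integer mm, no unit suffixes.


// leg_h = 695 - 40 = 655
translate([90, 236, 655]) cube([1592, 640, 40]);
translate([116, 262, 0]) cube([74, 74, 655]);
translate([1582, 262, 0]) cube([74, 74, 655]);
translate([116, 776, 0]) cube([74, 74, 655]);
translate([1582, 776, 0]) cube([74, 74, 655]);


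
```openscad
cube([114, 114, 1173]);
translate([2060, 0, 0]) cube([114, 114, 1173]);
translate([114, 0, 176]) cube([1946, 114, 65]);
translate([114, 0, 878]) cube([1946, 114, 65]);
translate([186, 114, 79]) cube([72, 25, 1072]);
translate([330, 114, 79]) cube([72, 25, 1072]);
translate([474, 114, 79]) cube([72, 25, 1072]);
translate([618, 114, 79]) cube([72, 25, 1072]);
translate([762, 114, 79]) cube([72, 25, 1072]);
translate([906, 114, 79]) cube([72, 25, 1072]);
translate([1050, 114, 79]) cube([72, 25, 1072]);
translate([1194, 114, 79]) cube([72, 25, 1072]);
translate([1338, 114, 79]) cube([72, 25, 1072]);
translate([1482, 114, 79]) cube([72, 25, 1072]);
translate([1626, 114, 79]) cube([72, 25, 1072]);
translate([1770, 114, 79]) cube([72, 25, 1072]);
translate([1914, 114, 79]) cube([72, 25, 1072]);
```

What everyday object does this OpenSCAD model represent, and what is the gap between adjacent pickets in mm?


A fence section. The picket gap is 72 mm.

Two posts, two rails, 13 pickets — a fence section. Span 1946 mm holds 13 pickets of 72 mm with 14 equal gaps: ⌊(1946 − 13·72) / 14⌋ = 72 mm.


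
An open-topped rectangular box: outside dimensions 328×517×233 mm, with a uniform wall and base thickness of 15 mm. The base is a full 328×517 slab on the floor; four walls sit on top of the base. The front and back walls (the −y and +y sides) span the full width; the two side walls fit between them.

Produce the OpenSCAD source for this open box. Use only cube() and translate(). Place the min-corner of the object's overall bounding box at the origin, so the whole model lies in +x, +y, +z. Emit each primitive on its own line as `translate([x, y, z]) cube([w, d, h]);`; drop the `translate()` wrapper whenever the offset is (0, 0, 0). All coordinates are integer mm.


cube([328, 517, 15]);
translate([0, 0, 15]) cube([328, 15, 218]);
translate([0, 502, 15]) cube([328, 15, 218]);
translate([0, 15, 15]) cube([15, 487, 218]);
translate([313, 15, 15]) cube([15, 487, 218]);


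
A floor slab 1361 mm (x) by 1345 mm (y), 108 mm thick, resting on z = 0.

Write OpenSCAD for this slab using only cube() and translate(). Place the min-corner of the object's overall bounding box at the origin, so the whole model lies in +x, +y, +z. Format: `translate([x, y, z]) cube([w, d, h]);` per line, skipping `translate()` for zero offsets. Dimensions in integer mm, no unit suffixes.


cube([1361, 1345, 108]);


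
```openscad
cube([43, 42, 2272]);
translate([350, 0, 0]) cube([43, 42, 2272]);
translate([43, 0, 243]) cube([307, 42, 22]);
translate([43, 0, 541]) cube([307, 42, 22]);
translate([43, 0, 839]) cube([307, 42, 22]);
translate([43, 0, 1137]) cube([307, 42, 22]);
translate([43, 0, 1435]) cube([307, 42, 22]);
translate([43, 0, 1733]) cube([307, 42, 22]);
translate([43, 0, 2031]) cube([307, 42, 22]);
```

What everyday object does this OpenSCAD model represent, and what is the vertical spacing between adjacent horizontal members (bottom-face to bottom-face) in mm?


A ladder. The rung spacing is 298 mm.

Two tall 43×42 posts with 7 short bars between them — a ladder. Adjacent rungs sit at z = 243 and z = 541, so the spacing is 541 − 243 = 298 mm.


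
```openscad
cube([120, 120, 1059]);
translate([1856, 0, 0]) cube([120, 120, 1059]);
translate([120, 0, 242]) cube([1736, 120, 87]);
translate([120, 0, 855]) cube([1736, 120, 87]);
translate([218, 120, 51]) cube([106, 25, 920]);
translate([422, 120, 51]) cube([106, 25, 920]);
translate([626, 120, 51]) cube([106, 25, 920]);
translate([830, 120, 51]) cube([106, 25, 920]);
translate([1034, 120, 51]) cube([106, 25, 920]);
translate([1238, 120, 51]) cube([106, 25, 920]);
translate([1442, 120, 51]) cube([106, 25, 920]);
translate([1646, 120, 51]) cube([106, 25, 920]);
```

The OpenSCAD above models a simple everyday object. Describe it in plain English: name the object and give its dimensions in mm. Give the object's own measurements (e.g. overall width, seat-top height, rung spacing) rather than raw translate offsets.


A fence section. Two 120×120 mm posts, 1059 mm tall, stand on the floor with a clear span of 1736 mm between their inner faces. Two horizontal rails of 120×87 mm section span the gap between the posts with their undersides at z = 242 mm and z = 855 mm, flush with the posts' −y face. 8 pickets, each 106 mm wide, 25 mm thick and 920 mm tall, are fixed to the +y face of the rails with their bottoms at z = 51 mm, spaced across the span with a 98 mm gap after the −x post and between neighbouring pickets, with 104 mm left before the +x post.


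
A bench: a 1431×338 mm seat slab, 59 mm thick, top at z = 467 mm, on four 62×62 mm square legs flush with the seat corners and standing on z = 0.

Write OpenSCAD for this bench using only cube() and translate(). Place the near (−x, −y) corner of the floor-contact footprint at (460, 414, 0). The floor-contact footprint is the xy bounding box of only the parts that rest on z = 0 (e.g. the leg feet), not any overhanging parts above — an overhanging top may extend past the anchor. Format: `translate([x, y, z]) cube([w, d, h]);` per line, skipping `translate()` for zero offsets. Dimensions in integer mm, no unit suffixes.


translate([460, 414, 408]) cube([1431, 338, 59]);
translate([460, 414, 0]) cube([62, 62, 408]);
translate([460, 690, 0]) cube([62, 62, 408]);
translate([1829, 414, 0]) cube([62, 62, 408]);
translate([1829, 690, 0]) cube([62, 62, 408]);


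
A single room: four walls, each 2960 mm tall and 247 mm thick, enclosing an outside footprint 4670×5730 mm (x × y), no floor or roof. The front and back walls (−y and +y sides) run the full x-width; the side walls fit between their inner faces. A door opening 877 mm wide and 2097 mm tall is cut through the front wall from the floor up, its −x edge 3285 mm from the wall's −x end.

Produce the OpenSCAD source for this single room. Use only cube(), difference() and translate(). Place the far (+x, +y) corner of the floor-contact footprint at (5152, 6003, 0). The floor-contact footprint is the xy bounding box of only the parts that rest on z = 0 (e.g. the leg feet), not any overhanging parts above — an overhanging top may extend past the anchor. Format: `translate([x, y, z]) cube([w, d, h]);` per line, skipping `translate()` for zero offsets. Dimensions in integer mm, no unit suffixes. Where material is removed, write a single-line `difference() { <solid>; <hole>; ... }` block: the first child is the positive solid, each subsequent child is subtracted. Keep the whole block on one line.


difference() { translate([482, 273, 0]) cube([4670, 247, 2960]); translate([3767, 273, 0]) cube([877, 247, 2097]); }
translate([482, 5756, 0]) cube([4670, 247, 2960]);
translate([482, 520, 0]) cube([247, 5236, 2960]);
translate([4905, 520, 0]) cube([247, 5236, 2960]);


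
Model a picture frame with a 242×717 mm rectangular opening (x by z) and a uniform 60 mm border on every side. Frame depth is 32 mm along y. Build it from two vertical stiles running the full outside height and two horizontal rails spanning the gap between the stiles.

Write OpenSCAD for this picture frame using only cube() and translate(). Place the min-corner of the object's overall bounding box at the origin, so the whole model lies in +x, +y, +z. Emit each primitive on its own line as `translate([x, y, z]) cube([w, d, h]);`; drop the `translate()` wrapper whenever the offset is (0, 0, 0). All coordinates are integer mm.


cube([60, 32, 837]);
translate([302, 0, 0]) cube([60, 32, 837]);
translate([60, 0, 0]) cube([242, 32, 60]);
translate([60, 0, 777]) cube([242, 32, 60]);


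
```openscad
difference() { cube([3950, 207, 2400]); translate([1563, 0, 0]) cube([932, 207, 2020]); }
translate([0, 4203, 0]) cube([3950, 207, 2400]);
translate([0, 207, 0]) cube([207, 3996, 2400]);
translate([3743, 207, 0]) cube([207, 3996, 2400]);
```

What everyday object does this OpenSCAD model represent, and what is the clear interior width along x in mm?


A single room. The interior width is 3536 mm.

Four walls enclosing a rectangle with a door in the front wall — a room. Outside width 3950 minus two 207 mm walls gives 3536 mm.


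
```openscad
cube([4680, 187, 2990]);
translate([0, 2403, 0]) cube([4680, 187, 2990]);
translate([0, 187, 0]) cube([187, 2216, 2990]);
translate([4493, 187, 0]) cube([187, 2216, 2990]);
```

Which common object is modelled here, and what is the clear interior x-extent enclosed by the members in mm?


A house (or room) frame. The interior width is 4306 mm.

Four 2990 mm walls enclosing a rectangle with no floor or roof — a room or house frame. Outside width is 4680 mm and wall thickness is 187 mm, so the interior width is 4680 − 2 × 187 = 4306 mm.


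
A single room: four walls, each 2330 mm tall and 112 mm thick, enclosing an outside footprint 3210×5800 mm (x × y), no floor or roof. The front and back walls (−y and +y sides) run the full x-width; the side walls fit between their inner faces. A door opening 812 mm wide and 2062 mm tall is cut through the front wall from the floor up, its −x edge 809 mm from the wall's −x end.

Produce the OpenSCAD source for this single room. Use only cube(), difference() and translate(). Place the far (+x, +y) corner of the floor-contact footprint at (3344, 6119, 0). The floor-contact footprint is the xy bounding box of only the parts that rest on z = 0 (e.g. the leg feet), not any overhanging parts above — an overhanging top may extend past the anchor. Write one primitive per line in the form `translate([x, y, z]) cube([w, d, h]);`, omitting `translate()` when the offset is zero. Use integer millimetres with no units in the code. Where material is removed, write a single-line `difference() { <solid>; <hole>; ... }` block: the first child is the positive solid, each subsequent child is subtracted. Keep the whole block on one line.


difference() { translate([134, 319, 0]) cube([3210, 112, 2330]); translate([943, 319, 0]) cube([812, 112, 2062]); }
translate([134, 6007, 0]) cube([3210, 112, 2330]);
translate([134, 431, 0]) cube([112, 5576, 2330]);
translate([3232, 431, 0]) cube([112, 5576, 2330]);


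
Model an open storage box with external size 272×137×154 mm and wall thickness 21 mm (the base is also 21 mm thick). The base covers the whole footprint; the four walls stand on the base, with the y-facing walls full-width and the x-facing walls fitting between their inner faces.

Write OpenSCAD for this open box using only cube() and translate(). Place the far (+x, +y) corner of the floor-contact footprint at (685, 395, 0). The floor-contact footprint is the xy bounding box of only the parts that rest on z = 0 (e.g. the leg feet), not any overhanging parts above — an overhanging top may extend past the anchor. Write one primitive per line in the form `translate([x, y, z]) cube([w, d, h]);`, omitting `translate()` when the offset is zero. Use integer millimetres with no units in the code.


translate([413, 258, 0]) cube([272, 137, 21]);
translate([413, 258, 21]) cube([272, 21, 133]);
translate([413, 374, 21]) cube([272, 21, 133]);
translate([413, 279, 21]) cube([21, 95, 133]);
translate([664, 279, 21]) cube([21, 95, 133]);


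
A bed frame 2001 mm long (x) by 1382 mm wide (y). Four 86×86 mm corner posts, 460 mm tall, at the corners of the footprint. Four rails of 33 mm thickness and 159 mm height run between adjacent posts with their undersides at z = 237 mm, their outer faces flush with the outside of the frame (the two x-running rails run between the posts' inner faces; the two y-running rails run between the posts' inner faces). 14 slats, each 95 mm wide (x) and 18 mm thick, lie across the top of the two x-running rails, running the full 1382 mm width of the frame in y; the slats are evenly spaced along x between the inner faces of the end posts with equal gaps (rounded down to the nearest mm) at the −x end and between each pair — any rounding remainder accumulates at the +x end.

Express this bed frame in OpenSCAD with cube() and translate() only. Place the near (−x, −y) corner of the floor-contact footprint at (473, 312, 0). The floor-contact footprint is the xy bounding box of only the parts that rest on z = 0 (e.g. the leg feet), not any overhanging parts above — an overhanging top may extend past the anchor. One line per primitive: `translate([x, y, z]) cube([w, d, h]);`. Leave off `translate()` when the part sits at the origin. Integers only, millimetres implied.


// slat z = rail_z + rail_h = 237 + 159 = 396
// slat gap = ⌊(1829 − 14·95) / 15⌋ = 33
translate([473, 312, 0]) cube([86, 86, 460]);
translate([473, 1608, 0]) cube([86, 86, 460]);
translate([2388, 312, 0]) cube([86, 86, 460]);
translate([2388, 1608, 0]) cube([86, 86, 460]);
translate([559, 312, 237]) cube([1829, 33, 159]);
translate([559, 1661, 237]) cube([1829, 33, 159]);
translate([473, 398, 237]) cube([33, 1210, 159]);
translate([2441, 398, 237]) cube([33, 1210, 159]);
translate([592, 312, 396]) cube([95, 1382, 18]);
translate([720, 312, 396]) cube([95, 1382, 18]);
translate([848, 312, 396]) cube([95, 1382, 18]);
translate([976, 312, 396]) cube([95, 1382, 18]);
translate([1104, 312, 396]) cube([95, 1382, 18]);
translate([1232, 312, 396]) cube([95, 1382, 18]);
translate([1360, 312, 396]) cube([95, 1382, 18]);
translate([1488, 312, 396]) cube([95, 1382, 18]);
translate([1616, 312, 396]) cube([95, 1382, 18]);
translate([1744, 312, 396]) cube([95, 1382, 18]);
translate([1872, 312, 396]) cube([95, 1382, 18]);
translate([2000, 312, 396]) cube([95, 1382, 18]);
translate([2128, 312, 396]) cube([95, 1382, 18]);
translate([2256, 312, 396]) cube([95, 1382, 18]);


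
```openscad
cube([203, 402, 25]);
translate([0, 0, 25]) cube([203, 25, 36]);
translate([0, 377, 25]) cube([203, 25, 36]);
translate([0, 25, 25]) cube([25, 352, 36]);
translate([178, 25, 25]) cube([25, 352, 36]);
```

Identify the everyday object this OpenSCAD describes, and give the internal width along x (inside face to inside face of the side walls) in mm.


An open box. The internal width is 153 mm.

A 203×402 base slab with four walls standing on it — an open box. The base is 203 mm wide and the walls are 25 mm thick, so the internal width is 203 − 2 × 25 = 153 mm.


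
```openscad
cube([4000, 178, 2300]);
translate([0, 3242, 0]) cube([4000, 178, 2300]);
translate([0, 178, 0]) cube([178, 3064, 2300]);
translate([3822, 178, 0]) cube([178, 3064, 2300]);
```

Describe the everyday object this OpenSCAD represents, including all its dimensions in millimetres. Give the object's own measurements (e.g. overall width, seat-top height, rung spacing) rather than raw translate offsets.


The wall frame of a small rectangular building: four walls, each 2300 mm tall and 178 mm thick, enclosing a footprint 4000 mm (x) by 3420 mm (y) outside-to-outside, with no floor or roof. The front and back walls (the −y and +y sides) span the full width; the two side walls fit between them.


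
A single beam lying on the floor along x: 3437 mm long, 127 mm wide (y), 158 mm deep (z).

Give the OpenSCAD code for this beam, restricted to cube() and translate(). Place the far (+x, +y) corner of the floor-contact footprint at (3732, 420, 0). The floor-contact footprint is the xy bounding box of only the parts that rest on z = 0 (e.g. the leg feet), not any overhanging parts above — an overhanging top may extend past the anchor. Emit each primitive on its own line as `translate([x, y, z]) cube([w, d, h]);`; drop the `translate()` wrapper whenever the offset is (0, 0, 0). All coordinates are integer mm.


translate([295, 293, 0]) cube([3437, 127, 158]);


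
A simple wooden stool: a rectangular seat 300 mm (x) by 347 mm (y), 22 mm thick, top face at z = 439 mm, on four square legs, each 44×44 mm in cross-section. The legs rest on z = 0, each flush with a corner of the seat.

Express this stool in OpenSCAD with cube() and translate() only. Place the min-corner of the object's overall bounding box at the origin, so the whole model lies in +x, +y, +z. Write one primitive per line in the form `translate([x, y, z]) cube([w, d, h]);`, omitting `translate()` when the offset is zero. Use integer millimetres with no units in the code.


// leg_h = 439 - 22 = 417
translate([0, 0, 417]) cube([300, 347, 22]);
cube([44, 44, 417]);
translate([256, 0, 0]) cube([44, 44, 417]);
translate([0, 303, 0]) cube([44, 44, 417]);
translate([256, 303, 0]) cube([44, 44, 417]);


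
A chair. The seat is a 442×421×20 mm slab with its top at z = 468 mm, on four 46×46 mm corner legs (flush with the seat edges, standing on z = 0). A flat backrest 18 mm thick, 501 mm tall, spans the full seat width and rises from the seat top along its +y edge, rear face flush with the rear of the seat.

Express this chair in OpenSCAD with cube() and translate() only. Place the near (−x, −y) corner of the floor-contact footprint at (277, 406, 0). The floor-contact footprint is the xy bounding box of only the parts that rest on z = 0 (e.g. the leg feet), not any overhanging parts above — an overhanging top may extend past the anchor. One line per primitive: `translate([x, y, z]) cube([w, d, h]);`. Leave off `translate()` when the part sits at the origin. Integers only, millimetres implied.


translate([277, 406, 448]) cube([442, 421, 20]);
translate([277, 406, 0]) cube([46, 46, 448]);
translate([673, 406, 0]) cube([46, 46, 448]);
translate([277, 781, 0]) cube([46, 46, 448]);
translate([673, 781, 0]) cube([46, 46, 448]);
translate([277, 809, 468]) cube([442, 18, 501]);


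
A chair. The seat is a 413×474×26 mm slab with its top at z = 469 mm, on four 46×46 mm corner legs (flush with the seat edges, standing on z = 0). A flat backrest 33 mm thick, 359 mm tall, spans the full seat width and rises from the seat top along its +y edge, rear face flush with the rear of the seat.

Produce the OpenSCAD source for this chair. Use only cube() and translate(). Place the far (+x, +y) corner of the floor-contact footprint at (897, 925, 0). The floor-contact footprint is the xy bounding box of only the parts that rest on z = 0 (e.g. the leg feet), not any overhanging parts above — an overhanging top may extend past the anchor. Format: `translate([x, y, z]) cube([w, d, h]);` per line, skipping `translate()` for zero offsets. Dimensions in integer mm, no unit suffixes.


translate([484, 451, 443]) cube([413, 474, 26]);
translate([484, 451, 0]) cube([46, 46, 443]);
translate([851, 451, 0]) cube([46, 46, 443]);
translate([484, 879, 0]) cube([46, 46, 443]);
translate([851, 879, 0]) cube([46, 46, 443]);
translate([484, 892, 469]) cube([413, 33, 359]);


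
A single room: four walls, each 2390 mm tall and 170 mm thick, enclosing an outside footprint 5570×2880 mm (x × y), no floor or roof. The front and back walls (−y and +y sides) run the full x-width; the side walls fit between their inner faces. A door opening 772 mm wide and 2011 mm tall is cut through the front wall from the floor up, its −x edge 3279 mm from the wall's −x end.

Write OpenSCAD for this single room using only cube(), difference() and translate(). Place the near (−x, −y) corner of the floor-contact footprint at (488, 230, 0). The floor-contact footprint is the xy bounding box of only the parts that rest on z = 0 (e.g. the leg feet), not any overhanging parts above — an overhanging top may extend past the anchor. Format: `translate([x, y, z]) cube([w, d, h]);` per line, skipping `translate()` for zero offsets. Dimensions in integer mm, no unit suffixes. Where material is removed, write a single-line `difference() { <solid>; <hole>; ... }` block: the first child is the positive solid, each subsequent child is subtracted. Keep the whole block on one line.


difference() { translate([488, 230, 0]) cube([5570, 170, 2390]); translate([3767, 230, 0]) cube([772, 170, 2011]); }
translate([488, 2940, 0]) cube([5570, 170, 2390]);
translate([488, 400, 0]) cube([170, 2540, 2390]);
translate([5888, 400, 0]) cube([170, 2540, 2390]);


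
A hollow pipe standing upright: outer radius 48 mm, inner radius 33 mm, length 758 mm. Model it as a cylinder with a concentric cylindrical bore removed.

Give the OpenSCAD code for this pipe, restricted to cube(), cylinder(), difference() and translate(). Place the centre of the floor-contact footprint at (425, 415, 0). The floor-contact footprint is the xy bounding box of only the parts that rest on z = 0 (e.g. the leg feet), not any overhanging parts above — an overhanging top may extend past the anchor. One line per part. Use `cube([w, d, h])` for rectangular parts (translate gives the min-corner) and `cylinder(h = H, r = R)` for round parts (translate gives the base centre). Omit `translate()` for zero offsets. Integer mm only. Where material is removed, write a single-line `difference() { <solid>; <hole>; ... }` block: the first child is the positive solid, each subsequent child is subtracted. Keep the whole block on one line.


difference() { translate([425, 415, 0]) cylinder(h = 758, r = 48); translate([425, 415, 0]) cylinder(h = 758, r = 33); }


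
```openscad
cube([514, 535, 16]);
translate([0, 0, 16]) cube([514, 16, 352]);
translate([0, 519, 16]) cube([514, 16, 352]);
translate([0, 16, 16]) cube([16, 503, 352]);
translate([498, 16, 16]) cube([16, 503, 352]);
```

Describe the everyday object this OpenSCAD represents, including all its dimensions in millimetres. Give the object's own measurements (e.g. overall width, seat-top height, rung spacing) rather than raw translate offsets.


An open-topped rectangular box: outside dimensions 514×535×368 mm, with a uniform wall and base thickness of 16 mm. The base is a full 514×535 slab on the floor; four walls sit on top of the base. The front and back walls (the −y and +y sides) span the full width; the two side walls fit between them.
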